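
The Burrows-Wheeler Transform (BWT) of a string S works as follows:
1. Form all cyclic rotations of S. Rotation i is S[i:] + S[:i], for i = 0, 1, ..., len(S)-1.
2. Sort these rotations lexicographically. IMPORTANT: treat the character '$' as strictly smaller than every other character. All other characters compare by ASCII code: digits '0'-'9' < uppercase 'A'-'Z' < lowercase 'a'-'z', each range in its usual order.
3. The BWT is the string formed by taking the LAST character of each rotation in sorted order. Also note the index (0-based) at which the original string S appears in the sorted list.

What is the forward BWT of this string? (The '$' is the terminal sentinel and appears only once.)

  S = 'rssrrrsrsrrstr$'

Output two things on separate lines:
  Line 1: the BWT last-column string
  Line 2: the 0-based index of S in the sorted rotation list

Answer: rtsrssr$rsrrrrs
7

Derivation:
All 15 rotations (rotation i = S[i:]+S[:i]):
  rot[0] = rssrrrsrsrrstr$
  rot[1] = ssrrrsrsrrstr$r
  rot[2] = srrrsrsrrstr$rs
  rot[3] = rrrsrsrrstr$rss
  rot[4] = rrsrsrrstr$rssr
  rot[5] = rsrsrrstr$rssrr
  rot[6] = srsrrstr$rssrrr
  rot[7] = rsrrstr$rssrrrs
  rot[8] = srrstr$rssrrrsr
  rot[9] = rrstr$rssrrrsrs
  rot[10] = rstr$rssrrrsrsr
  rot[11] = str$rssrrrsrsrr
  rot[12] = tr$rssrrrsrsrrs
  rot[13] = r$rssrrrsrsrrst
  rot[14] = $rssrrrsrsrrstr
Sorted (with $ < everything):
  sorted[0] = $rssrrrsrsrrstr  (last char: 'r')
  sorted[1] = r$rssrrrsrsrrst  (last char: 't')
  sorted[2] = rrrsrsrrstr$rss  (last char: 's')
  sorted[3] = rrsrsrrstr$rssr  (last char: 'r')
  sorted[4] = rrstr$rssrrrsrs  (last char: 's')
  sorted[5] = rsrrstr$rssrrrs  (last char: 's')
  sorted[6] = rsrsrrstr$rssrr  (last char: 'r')
  sorted[7] = rssrrrsrsrrstr$  (last char: '$')
  sorted[8] = rstr$rssrrrsrsr  (last char: 'r')
  sorted[9] = srrrsrsrrstr$rs  (last char: 's')
  sorted[10] = srrstr$rssrrrsr  (last char: 'r')
  sorted[11] = srsrrstr$rssrrr  (last char: 'r')
  sorted[12] = ssrrrsrsrrstr$r  (last char: 'r')
  sorted[13] = str$rssrrrsrsrr  (last char: 'r')
  sorted[14] = tr$rssrrrsrsrrs  (last char: 's')
Last column: rtsrssr$rsrrrrs
Original string S is at sorted index 7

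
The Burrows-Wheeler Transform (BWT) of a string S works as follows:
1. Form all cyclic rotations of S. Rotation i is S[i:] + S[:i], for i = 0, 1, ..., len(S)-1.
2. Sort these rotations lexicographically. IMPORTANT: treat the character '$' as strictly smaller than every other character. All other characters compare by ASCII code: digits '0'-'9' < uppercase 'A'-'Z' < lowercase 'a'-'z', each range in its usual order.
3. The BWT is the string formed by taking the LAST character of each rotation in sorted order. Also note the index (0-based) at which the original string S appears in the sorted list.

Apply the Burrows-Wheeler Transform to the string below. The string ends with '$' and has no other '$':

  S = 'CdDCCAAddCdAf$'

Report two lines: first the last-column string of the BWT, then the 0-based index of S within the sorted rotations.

Answer: fCAdCDd$dCdCAA
7

Derivation:
All 14 rotations (rotation i = S[i:]+S[:i]):
  rot[0] = CdDCCAAddCdAf$
  rot[1] = dDCCAAddCdAf$C
  rot[2] = DCCAAddCdAf$Cd
  rot[3] = CCAAddCdAf$CdD
  rot[4] = CAAddCdAf$CdDC
  rot[5] = AAddCdAf$CdDCC
  rot[6] = AddCdAf$CdDCCA
  rot[7] = ddCdAf$CdDCCAA
  rot[8] = dCdAf$CdDCCAAd
  rot[9] = CdAf$CdDCCAAdd
  rot[10] = dAf$CdDCCAAddC
  rot[11] = Af$CdDCCAAddCd
  rot[12] = f$CdDCCAAddCdA
  rot[13] = $CdDCCAAddCdAf
Sorted (with $ < everything):
  sorted[0] = $CdDCCAAddCdAf  (last char: 'f')
  sorted[1] = AAddCdAf$CdDCC  (last char: 'C')
  sorted[2] = AddCdAf$CdDCCA  (last char: 'A')
  sorted[3] = Af$CdDCCAAddCd  (last char: 'd')
  sorted[4] = CAAddCdAf$CdDC  (last char: 'C')
  sorted[5] = CCAAddCdAf$CdD  (last char: 'D')
  sorted[6] = CdAf$CdDCCAAdd  (last char: 'd')
  sorted[7] = CdDCCAAddCdAf$  (last char: '$')
  sorted[8] = DCCAAddCdAf$Cd  (last char: 'd')
  sorted[9] = dAf$CdDCCAAddC  (last char: 'C')
  sorted[10] = dCdAf$CdDCCAAd  (last char: 'd')
  sorted[11] = dDCCAAddCdAf$C  (last char: 'C')
  sorted[12] = ddCdAf$CdDCCAA  (last char: 'A')
  sorted[13] = f$CdDCCAAddCdA  (last char: 'A')
Last column: fCAdCDd$dCdCAA
Original string S is at sorted index 7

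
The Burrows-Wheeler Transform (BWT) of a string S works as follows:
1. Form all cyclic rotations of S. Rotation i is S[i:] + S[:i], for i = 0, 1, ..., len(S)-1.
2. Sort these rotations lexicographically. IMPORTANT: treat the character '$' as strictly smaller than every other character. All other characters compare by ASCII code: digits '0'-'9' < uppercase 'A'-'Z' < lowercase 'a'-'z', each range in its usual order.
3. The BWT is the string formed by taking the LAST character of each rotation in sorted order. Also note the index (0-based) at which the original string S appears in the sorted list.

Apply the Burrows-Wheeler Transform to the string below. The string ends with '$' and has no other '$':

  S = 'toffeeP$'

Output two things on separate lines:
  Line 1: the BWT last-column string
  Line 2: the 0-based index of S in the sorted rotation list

All 8 rotations (rotation i = S[i:]+S[:i]):
  rot[0] = toffeeP$
  rot[1] = offeeP$t
  rot[2] = ffeeP$to
  rot[3] = feeP$tof
  rot[4] = eeP$toff
  rot[5] = eP$toffe
  rot[6] = P$toffee
  rot[7] = $toffeeP
Sorted (with $ < everything):
  sorted[0] = $toffeeP  (last char: 'P')
  sorted[1] = P$toffee  (last char: 'e')
  sorted[2] = eP$toffe  (last char: 'e')
  sorted[3] = eeP$toff  (last char: 'f')
  sorted[4] = feeP$tof  (last char: 'f')
  sorted[5] = ffeeP$to  (last char: 'o')
  sorted[6] = offeeP$t  (last char: 't')
  sorted[7] = toffeeP$  (last char: '$')
Last column: Peeffot$
Original string S is at sorted index 7

Answer: Peeffot$
7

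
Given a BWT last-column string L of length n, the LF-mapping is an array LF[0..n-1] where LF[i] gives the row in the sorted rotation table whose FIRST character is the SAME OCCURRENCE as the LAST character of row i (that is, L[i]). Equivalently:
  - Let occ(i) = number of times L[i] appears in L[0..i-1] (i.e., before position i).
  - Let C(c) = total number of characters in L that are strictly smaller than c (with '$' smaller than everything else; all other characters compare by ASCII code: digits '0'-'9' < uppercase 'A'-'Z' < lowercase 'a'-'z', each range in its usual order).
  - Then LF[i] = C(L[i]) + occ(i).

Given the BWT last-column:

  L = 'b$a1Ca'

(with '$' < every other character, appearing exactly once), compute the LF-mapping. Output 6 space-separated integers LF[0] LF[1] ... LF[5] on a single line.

Char counts: '$':1, '1':1, 'C':1, 'a':2, 'b':1
C (first-col start): C('$')=0, C('1')=1, C('C')=2, C('a')=3, C('b')=5
L[0]='b': occ=0, LF[0]=C('b')+0=5+0=5
L[1]='$': occ=0, LF[1]=C('$')+0=0+0=0
L[2]='a': occ=0, LF[2]=C('a')+0=3+0=3
L[3]='1': occ=0, LF[3]=C('1')+0=1+0=1
L[4]='C': occ=0, LF[4]=C('C')+0=2+0=2
L[5]='a': occ=1, LF[5]=C('a')+1=3+1=4

Answer: 5 0 3 1 2 4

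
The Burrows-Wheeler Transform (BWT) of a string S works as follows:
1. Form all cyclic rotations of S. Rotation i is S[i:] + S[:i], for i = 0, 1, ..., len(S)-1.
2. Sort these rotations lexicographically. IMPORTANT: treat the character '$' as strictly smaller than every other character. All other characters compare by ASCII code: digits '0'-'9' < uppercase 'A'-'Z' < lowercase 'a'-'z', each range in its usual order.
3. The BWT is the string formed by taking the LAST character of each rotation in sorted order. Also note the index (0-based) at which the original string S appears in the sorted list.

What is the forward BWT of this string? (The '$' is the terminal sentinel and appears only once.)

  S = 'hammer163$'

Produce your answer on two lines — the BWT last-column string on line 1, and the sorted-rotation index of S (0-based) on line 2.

All 10 rotations (rotation i = S[i:]+S[:i]):
  rot[0] = hammer163$
  rot[1] = ammer163$h
  rot[2] = mmer163$ha
  rot[3] = mer163$ham
  rot[4] = er163$hamm
  rot[5] = r163$hamme
  rot[6] = 163$hammer
  rot[7] = 63$hammer1
  rot[8] = 3$hammer16
  rot[9] = $hammer163
Sorted (with $ < everything):
  sorted[0] = $hammer163  (last char: '3')
  sorted[1] = 163$hammer  (last char: 'r')
  sorted[2] = 3$hammer16  (last char: '6')
  sorted[3] = 63$hammer1  (last char: '1')
  sorted[4] = ammer163$h  (last char: 'h')
  sorted[5] = er163$hamm  (last char: 'm')
  sorted[6] = hammer163$  (last char: '$')
  sorted[7] = mer163$ham  (last char: 'm')
  sorted[8] = mmer163$ha  (last char: 'a')
  sorted[9] = r163$hamme  (last char: 'e')
Last column: 3r61hm$mae
Original string S is at sorted index 6

Answer: 3r61hm$mae
6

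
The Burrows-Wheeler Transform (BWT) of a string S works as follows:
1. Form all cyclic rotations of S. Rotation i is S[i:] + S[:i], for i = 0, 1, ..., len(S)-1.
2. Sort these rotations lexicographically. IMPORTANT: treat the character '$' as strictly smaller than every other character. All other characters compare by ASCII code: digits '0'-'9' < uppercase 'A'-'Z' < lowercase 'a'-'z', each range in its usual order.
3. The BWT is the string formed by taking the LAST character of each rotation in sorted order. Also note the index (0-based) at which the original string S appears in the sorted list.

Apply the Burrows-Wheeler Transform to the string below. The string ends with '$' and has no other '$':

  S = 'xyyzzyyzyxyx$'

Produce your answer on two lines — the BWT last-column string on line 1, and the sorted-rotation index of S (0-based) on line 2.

Answer: xyy$xzzxyyyzy
3

Derivation:
All 13 rotations (rotation i = S[i:]+S[:i]):
  rot[0] = xyyzzyyzyxyx$
  rot[1] = yyzzyyzyxyx$x
  rot[2] = yzzyyzyxyx$xy
  rot[3] = zzyyzyxyx$xyy
  rot[4] = zyyzyxyx$xyyz
  rot[5] = yyzyxyx$xyyzz
  rot[6] = yzyxyx$xyyzzy
  rot[7] = zyxyx$xyyzzyy
  rot[8] = yxyx$xyyzzyyz
  rot[9] = xyx$xyyzzyyzy
  rot[10] = yx$xyyzzyyzyx
  rot[11] = x$xyyzzyyzyxy
  rot[12] = $xyyzzyyzyxyx
Sorted (with $ < everything):
  sorted[0] = $xyyzzyyzyxyx  (last char: 'x')
  sorted[1] = x$xyyzzyyzyxy  (last char: 'y')
  sorted[2] = xyx$xyyzzyyzy  (last char: 'y')
  sorted[3] = xyyzzyyzyxyx$  (last char: '$')
  sorted[4] = yx$xyyzzyyzyx  (last char: 'x')
  sorted[5] = yxyx$xyyzzyyz  (last char: 'z')
  sorted[6] = yyzyxyx$xyyzz  (last char: 'z')
  sorted[7] = yyzzyyzyxyx$x  (last char: 'x')
  sorted[8] = yzyxyx$xyyzzy  (last char: 'y')
  sorted[9] = yzzyyzyxyx$xy  (last char: 'y')
  sorted[10] = zyxyx$xyyzzyy  (last char: 'y')
  sorted[11] = zyyzyxyx$xyyz  (last char: 'z')
  sorted[12] = zzyyzyxyx$xyy  (last char: 'y')
Last column: xyy$xzzxyyyzy
Original string S is at sorted index 3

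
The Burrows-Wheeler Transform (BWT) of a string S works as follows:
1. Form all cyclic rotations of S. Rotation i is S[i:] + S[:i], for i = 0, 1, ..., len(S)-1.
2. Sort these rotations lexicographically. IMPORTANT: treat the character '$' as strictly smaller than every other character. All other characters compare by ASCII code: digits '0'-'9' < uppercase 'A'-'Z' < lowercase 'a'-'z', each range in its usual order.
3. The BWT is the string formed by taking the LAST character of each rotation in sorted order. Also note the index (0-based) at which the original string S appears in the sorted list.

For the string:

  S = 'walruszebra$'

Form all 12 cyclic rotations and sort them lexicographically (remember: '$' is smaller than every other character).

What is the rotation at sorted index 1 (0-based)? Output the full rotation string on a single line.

Answer: a$walruszebr

Derivation:
All 12 rotations (rotation i = S[i:]+S[:i]):
  rot[0] = walruszebra$
  rot[1] = alruszebra$w
  rot[2] = lruszebra$wa
  rot[3] = ruszebra$wal
  rot[4] = uszebra$walr
  rot[5] = szebra$walru
  rot[6] = zebra$walrus
  rot[7] = ebra$walrusz
  rot[8] = bra$walrusze
  rot[9] = ra$walruszeb
  rot[10] = a$walruszebr
  rot[11] = $walruszebra
Sorted (with $ < everything):
  sorted[0] = $walruszebra
  sorted[1] = a$walruszebr
  sorted[2] = alruszebra$w
  sorted[3] = bra$walrusze
  sorted[4] = ebra$walrusz
  sorted[5] = lruszebra$wa
  sorted[6] = ra$walruszeb
  sorted[7] = ruszebra$wal
  sorted[8] = szebra$walru
  sorted[9] = uszebra$walr
  sorted[10] = walruszebra$
  sorted[11] = zebra$walrus
sorted[1] = a$walruszebr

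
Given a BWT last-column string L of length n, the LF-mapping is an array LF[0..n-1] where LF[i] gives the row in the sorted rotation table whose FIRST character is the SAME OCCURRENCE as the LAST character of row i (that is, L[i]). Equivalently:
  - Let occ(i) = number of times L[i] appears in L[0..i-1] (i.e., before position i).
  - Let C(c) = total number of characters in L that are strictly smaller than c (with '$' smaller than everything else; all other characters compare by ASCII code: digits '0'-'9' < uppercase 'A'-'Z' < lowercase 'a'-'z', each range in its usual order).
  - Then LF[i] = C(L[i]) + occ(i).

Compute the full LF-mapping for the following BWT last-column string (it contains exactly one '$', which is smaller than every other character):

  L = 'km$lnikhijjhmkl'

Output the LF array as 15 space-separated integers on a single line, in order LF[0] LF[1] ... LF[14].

Answer: 7 12 0 10 14 3 8 1 4 5 6 2 13 9 11

Derivation:
Char counts: '$':1, 'h':2, 'i':2, 'j':2, 'k':3, 'l':2, 'm':2, 'n':1
C (first-col start): C('$')=0, C('h')=1, C('i')=3, C('j')=5, C('k')=7, C('l')=10, C('m')=12, C('n')=14
L[0]='k': occ=0, LF[0]=C('k')+0=7+0=7
L[1]='m': occ=0, LF[1]=C('m')+0=12+0=12
L[2]='$': occ=0, LF[2]=C('$')+0=0+0=0
L[3]='l': occ=0, LF[3]=C('l')+0=10+0=10
L[4]='n': occ=0, LF[4]=C('n')+0=14+0=14
L[5]='i': occ=0, LF[5]=C('i')+0=3+0=3
L[6]='k': occ=1, LF[6]=C('k')+1=7+1=8
L[7]='h': occ=0, LF[7]=C('h')+0=1+0=1
L[8]='i': occ=1, LF[8]=C('i')+1=3+1=4
L[9]='j': occ=0, LF[9]=C('j')+0=5+0=5
L[10]='j': occ=1, LF[10]=C('j')+1=5+1=6
L[11]='h': occ=1, LF[11]=C('h')+1=1+1=2
L[12]='m': occ=1, LF[12]=C('m')+1=12+1=13
L[13]='k': occ=2, LF[13]=C('k')+2=7+2=9
L[14]='l': occ=1, LF[14]=C('l')+1=10+1=11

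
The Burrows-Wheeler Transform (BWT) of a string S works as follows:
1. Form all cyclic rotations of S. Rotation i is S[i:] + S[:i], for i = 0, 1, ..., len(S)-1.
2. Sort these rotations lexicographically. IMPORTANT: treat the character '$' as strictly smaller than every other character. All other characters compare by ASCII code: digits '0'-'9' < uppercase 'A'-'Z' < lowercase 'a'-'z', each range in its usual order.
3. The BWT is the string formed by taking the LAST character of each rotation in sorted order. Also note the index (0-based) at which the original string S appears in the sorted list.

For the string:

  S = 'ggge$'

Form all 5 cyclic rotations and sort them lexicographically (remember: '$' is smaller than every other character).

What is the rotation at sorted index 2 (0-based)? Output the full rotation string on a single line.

All 5 rotations (rotation i = S[i:]+S[:i]):
  rot[0] = ggge$
  rot[1] = gge$g
  rot[2] = ge$gg
  rot[3] = e$ggg
  rot[4] = $ggge
Sorted (with $ < everything):
  sorted[0] = $ggge
  sorted[1] = e$ggg
  sorted[2] = ge$gg
  sorted[3] = gge$g
  sorted[4] = ggge$
sorted[2] = ge$gg

Answer: ge$gg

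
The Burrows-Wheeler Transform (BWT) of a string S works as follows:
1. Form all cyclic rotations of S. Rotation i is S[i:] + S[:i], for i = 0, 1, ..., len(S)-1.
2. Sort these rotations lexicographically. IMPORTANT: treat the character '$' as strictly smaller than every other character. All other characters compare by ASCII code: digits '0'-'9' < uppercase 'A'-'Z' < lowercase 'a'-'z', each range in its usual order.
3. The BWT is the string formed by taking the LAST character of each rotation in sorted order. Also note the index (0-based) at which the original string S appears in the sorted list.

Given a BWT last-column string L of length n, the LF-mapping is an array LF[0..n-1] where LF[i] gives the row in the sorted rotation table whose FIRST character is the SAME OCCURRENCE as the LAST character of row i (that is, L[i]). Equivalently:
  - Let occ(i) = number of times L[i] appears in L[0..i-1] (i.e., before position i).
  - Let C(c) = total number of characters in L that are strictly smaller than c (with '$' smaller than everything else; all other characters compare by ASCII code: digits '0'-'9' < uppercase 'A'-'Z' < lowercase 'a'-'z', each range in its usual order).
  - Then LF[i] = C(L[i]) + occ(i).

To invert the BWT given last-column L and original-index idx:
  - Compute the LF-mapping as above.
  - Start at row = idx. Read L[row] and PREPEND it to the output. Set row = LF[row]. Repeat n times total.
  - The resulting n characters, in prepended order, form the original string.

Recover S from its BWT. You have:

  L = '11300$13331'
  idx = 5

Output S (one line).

LF mapping: 3 4 7 1 2 0 5 8 9 10 6
Walk LF starting at row 5, prepending L[row]:
  step 1: row=5, L[5]='$', prepend. Next row=LF[5]=0
  step 2: row=0, L[0]='1', prepend. Next row=LF[0]=3
  step 3: row=3, L[3]='0', prepend. Next row=LF[3]=1
  step 4: row=1, L[1]='1', prepend. Next row=LF[1]=4
  step 5: row=4, L[4]='0', prepend. Next row=LF[4]=2
  step 6: row=2, L[2]='3', prepend. Next row=LF[2]=7
  step 7: row=7, L[7]='3', prepend. Next row=LF[7]=8
  step 8: row=8, L[8]='3', prepend. Next row=LF[8]=9
  step 9: row=9, L[9]='3', prepend. Next row=LF[9]=10
  step 10: row=10, L[10]='1', prepend. Next row=LF[10]=6
  step 11: row=6, L[6]='1', prepend. Next row=LF[6]=5
Reversed output: 1133330101$

Answer: 1133330101$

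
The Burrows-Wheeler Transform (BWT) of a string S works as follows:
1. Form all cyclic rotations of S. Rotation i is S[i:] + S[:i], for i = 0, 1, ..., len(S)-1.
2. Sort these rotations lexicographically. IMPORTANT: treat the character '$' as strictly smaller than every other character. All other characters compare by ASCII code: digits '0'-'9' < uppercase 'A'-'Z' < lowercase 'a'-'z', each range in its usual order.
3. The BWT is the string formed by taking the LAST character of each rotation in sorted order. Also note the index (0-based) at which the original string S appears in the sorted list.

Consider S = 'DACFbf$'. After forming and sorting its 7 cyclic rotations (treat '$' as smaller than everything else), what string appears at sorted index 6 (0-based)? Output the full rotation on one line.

All 7 rotations (rotation i = S[i:]+S[:i]):
  rot[0] = DACFbf$
  rot[1] = ACFbf$D
  rot[2] = CFbf$DA
  rot[3] = Fbf$DAC
  rot[4] = bf$DACF
  rot[5] = f$DACFb
  rot[6] = $DACFbf
Sorted (with $ < everything):
  sorted[0] = $DACFbf
  sorted[1] = ACFbf$D
  sorted[2] = CFbf$DA
  sorted[3] = DACFbf$
  sorted[4] = Fbf$DAC
  sorted[5] = bf$DACF
  sorted[6] = f$DACFb
sorted[6] = f$DACFb

Answer: f$DACFb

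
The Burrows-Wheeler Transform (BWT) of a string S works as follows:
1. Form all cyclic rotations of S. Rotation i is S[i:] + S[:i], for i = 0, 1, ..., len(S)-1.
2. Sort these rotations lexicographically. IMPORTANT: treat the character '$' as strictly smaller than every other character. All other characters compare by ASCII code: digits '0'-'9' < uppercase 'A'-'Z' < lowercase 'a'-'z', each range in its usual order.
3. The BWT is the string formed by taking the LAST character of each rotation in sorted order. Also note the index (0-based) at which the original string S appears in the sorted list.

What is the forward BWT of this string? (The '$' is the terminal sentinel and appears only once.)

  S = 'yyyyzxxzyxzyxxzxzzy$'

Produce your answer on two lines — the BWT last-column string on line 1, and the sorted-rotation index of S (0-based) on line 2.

Answer: yyzxyxzzzz$yyyyxzxxx
10

Derivation:
All 20 rotations (rotation i = S[i:]+S[:i]):
  rot[0] = yyyyzxxzyxzyxxzxzzy$
  rot[1] = yyyzxxzyxzyxxzxzzy$y
  rot[2] = yyzxxzyxzyxxzxzzy$yy
  rot[3] = yzxxzyxzyxxzxzzy$yyy
  rot[4] = zxxzyxzyxxzxzzy$yyyy
  rot[5] = xxzyxzyxxzxzzy$yyyyz
  rot[6] = xzyxzyxxzxzzy$yyyyzx
  rot[7] = zyxzyxxzxzzy$yyyyzxx
  rot[8] = yxzyxxzxzzy$yyyyzxxz
  rot[9] = xzyxxzxzzy$yyyyzxxzy
  rot[10] = zyxxzxzzy$yyyyzxxzyx
  rot[11] = yxxzxzzy$yyyyzxxzyxz
  rot[12] = xxzxzzy$yyyyzxxzyxzy
  rot[13] = xzxzzy$yyyyzxxzyxzyx
  rot[14] = zxzzy$yyyyzxxzyxzyxx
  rot[15] = xzzy$yyyyzxxzyxzyxxz
  rot[16] = zzy$yyyyzxxzyxzyxxzx
  rot[17] = zy$yyyyzxxzyxzyxxzxz
  rot[18] = y$yyyyzxxzyxzyxxzxzz
  rot[19] = $yyyyzxxzyxzyxxzxzzy
Sorted (with $ < everything):
  sorted[0] = $yyyyzxxzyxzyxxzxzzy  (last char: 'y')
  sorted[1] = xxzxzzy$yyyyzxxzyxzy  (last char: 'y')
  sorted[2] = xxzyxzyxxzxzzy$yyyyz  (last char: 'z')
  sorted[3] = xzxzzy$yyyyzxxzyxzyx  (last char: 'x')
  sorted[4] = xzyxxzxzzy$yyyyzxxzy  (last char: 'y')
  sorted[5] = xzyxzyxxzxzzy$yyyyzx  (last char: 'x')
  sorted[6] = xzzy$yyyyzxxzyxzyxxz  (last char: 'z')
  sorted[7] = y$yyyyzxxzyxzyxxzxzz  (last char: 'z')
  sorted[8] = yxxzxzzy$yyyyzxxzyxz  (last char: 'z')
  sorted[9] = yxzyxxzxzzy$yyyyzxxz  (last char: 'z')
  sorted[10] = yyyyzxxzyxzyxxzxzzy$  (last char: '$')
  sorted[11] = yyyzxxzyxzyxxzxzzy$y  (last char: 'y')
  sorted[12] = yyzxxzyxzyxxzxzzy$yy  (last char: 'y')
  sorted[13] = yzxxzyxzyxxzxzzy$yyy  (last char: 'y')
  sorted[14] = zxxzyxzyxxzxzzy$yyyy  (last char: 'y')
  sorted[15] = zxzzy$yyyyzxxzyxzyxx  (last char: 'x')
  sorted[16] = zy$yyyyzxxzyxzyxxzxz  (last char: 'z')
  sorted[17] = zyxxzxzzy$yyyyzxxzyx  (last char: 'x')
  sorted[18] = zyxzyxxzxzzy$yyyyzxx  (last char: 'x')
  sorted[19] = zzy$yyyyzxxzyxzyxxzx  (last char: 'x')
Last column: yyzxyxzzzz$yyyyxzxxx
Original string S is at sorted index 10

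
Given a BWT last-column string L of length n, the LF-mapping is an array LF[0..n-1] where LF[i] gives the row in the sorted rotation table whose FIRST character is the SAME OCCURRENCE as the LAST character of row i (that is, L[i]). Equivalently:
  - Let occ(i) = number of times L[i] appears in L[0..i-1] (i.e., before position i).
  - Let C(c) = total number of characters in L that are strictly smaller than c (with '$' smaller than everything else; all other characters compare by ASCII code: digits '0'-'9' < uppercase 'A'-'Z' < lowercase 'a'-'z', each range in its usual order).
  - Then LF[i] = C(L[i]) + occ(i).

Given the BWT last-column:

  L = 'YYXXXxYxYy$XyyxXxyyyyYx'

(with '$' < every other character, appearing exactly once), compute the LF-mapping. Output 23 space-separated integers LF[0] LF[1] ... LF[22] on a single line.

Answer: 6 7 1 2 3 11 8 12 9 16 0 4 17 18 13 5 14 19 20 21 22 10 15

Derivation:
Char counts: '$':1, 'X':5, 'Y':5, 'x':5, 'y':7
C (first-col start): C('$')=0, C('X')=1, C('Y')=6, C('x')=11, C('y')=16
L[0]='Y': occ=0, LF[0]=C('Y')+0=6+0=6
L[1]='Y': occ=1, LF[1]=C('Y')+1=6+1=7
L[2]='X': occ=0, LF[2]=C('X')+0=1+0=1
L[3]='X': occ=1, LF[3]=C('X')+1=1+1=2
L[4]='X': occ=2, LF[4]=C('X')+2=1+2=3
L[5]='x': occ=0, LF[5]=C('x')+0=11+0=11
L[6]='Y': occ=2, LF[6]=C('Y')+2=6+2=8
L[7]='x': occ=1, LF[7]=C('x')+1=11+1=12
L[8]='Y': occ=3, LF[8]=C('Y')+3=6+3=9
L[9]='y': occ=0, LF[9]=C('y')+0=16+0=16
L[10]='$': occ=0, LF[10]=C('$')+0=0+0=0
L[11]='X': occ=3, LF[11]=C('X')+3=1+3=4
L[12]='y': occ=1, LF[12]=C('y')+1=16+1=17
L[13]='y': occ=2, LF[13]=C('y')+2=16+2=18
L[14]='x': occ=2, LF[14]=C('x')+2=11+2=13
L[15]='X': occ=4, LF[15]=C('X')+4=1+4=5
L[16]='x': occ=3, LF[16]=C('x')+3=11+3=14
L[17]='y': occ=3, LF[17]=C('y')+3=16+3=19
L[18]='y': occ=4, LF[18]=C('y')+4=16+4=20
L[19]='y': occ=5, LF[19]=C('y')+5=16+5=21
L[20]='y': occ=6, LF[20]=C('y')+6=16+6=22
L[21]='Y': occ=4, LF[21]=C('Y')+4=6+4=10
L[22]='x': occ=4, LF[22]=C('x')+4=11+4=15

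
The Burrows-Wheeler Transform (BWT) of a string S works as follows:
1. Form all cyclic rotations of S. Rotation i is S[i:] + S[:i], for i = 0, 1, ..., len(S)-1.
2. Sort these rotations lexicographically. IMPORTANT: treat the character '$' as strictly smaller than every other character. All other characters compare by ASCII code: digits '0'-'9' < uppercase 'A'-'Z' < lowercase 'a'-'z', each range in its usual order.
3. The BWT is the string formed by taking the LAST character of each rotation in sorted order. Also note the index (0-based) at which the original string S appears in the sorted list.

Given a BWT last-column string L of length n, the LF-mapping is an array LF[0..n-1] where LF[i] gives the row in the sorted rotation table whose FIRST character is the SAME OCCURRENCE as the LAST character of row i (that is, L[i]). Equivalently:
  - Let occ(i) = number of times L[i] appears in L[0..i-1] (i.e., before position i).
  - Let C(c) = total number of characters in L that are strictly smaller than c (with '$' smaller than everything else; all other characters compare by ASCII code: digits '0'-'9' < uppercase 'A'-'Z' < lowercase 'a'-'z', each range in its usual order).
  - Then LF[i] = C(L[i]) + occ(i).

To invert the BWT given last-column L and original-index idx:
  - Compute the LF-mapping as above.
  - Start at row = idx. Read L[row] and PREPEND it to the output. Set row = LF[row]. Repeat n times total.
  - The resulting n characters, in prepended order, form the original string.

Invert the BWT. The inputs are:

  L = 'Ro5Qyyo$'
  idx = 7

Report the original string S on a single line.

LF mapping: 3 4 1 2 6 7 5 0
Walk LF starting at row 7, prepending L[row]:
  step 1: row=7, L[7]='$', prepend. Next row=LF[7]=0
  step 2: row=0, L[0]='R', prepend. Next row=LF[0]=3
  step 3: row=3, L[3]='Q', prepend. Next row=LF[3]=2
  step 4: row=2, L[2]='5', prepend. Next row=LF[2]=1
  step 5: row=1, L[1]='o', prepend. Next row=LF[1]=4
  step 6: row=4, L[4]='y', prepend. Next row=LF[4]=6
  step 7: row=6, L[6]='o', prepend. Next row=LF[6]=5
  step 8: row=5, L[5]='y', prepend. Next row=LF[5]=7
Reversed output: yoyo5QR$

Answer: yoyo5QR$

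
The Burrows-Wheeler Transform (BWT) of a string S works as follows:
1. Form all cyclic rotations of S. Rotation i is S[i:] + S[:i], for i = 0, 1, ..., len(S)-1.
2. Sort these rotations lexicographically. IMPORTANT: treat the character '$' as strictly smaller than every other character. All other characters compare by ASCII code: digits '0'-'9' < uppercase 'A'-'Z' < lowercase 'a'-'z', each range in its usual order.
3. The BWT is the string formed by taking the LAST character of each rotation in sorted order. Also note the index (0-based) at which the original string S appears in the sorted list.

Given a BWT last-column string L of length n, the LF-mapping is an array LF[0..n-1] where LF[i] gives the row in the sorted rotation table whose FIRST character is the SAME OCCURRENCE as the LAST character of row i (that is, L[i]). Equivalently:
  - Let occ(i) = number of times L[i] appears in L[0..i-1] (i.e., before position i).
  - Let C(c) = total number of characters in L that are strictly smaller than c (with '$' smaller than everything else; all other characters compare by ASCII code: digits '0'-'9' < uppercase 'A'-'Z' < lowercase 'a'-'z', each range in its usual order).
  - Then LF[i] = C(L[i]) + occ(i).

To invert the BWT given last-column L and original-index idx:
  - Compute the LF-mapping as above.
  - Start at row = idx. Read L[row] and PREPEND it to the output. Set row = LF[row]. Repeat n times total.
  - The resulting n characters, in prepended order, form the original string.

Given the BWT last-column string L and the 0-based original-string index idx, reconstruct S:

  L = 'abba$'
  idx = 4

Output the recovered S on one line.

Answer: baba$

Derivation:
LF mapping: 1 3 4 2 0
Walk LF starting at row 4, prepending L[row]:
  step 1: row=4, L[4]='$', prepend. Next row=LF[4]=0
  step 2: row=0, L[0]='a', prepend. Next row=LF[0]=1
  step 3: row=1, L[1]='b', prepend. Next row=LF[1]=3
  step 4: row=3, L[3]='a', prepend. Next row=LF[3]=2
  step 5: row=2, L[2]='b', prepend. Next row=LF[2]=4
Reversed output: baba$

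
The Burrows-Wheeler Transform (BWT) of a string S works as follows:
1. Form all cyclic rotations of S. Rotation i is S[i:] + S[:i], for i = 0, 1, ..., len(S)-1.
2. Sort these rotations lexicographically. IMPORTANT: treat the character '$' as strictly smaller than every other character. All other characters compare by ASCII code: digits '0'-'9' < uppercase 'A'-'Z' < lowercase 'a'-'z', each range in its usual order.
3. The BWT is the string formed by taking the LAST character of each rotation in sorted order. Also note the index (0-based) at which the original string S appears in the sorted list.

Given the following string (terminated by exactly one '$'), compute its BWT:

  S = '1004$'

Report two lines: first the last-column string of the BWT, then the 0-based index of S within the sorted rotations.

Answer: 410$0
3

Derivation:
All 5 rotations (rotation i = S[i:]+S[:i]):
  rot[0] = 1004$
  rot[1] = 004$1
  rot[2] = 04$10
  rot[3] = 4$100
  rot[4] = $1004
Sorted (with $ < everything):
  sorted[0] = $1004  (last char: '4')
  sorted[1] = 004$1  (last char: '1')
  sorted[2] = 04$10  (last char: '0')
  sorted[3] = 1004$  (last char: '$')
  sorted[4] = 4$100  (last char: '0')
Last column: 410$0
Original string S is at sorted index 3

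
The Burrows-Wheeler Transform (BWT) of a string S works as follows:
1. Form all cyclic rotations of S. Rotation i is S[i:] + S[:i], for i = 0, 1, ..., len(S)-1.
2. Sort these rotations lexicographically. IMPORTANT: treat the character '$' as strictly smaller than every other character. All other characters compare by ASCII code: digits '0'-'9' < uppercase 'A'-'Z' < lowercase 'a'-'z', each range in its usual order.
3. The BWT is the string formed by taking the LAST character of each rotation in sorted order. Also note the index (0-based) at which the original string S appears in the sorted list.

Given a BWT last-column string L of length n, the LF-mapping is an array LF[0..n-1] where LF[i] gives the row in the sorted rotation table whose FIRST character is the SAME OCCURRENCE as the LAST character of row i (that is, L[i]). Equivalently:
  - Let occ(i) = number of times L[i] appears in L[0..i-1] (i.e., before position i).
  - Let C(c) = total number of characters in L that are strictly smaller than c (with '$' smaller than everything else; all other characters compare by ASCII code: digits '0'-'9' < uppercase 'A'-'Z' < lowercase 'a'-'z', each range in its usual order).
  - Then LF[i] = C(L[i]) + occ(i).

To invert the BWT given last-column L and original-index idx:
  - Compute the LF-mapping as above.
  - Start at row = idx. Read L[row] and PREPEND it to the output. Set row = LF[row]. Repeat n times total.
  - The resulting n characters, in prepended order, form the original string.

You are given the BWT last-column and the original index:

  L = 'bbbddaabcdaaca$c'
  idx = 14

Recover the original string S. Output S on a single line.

Answer: daccdbbaadacbab$

Derivation:
LF mapping: 6 7 8 13 14 1 2 9 10 15 3 4 11 5 0 12
Walk LF starting at row 14, prepending L[row]:
  step 1: row=14, L[14]='$', prepend. Next row=LF[14]=0
  step 2: row=0, L[0]='b', prepend. Next row=LF[0]=6
  step 3: row=6, L[6]='a', prepend. Next row=LF[6]=2
  step 4: row=2, L[2]='b', prepend. Next row=LF[2]=8
  step 5: row=8, L[8]='c', prepend. Next row=LF[8]=10
  step 6: row=10, L[10]='a', prepend. Next row=LF[10]=3
  step 7: row=3, L[3]='d', prepend. Next row=LF[3]=13
  step 8: row=13, L[13]='a', prepend. Next row=LF[13]=5
  step 9: row=5, L[5]='a', prepend. Next row=LF[5]=1
  step 10: row=1, L[1]='b', prepend. Next row=LF[1]=7
  step 11: row=7, L[7]='b', prepend. Next row=LF[7]=9
  step 12: row=9, L[9]='d', prepend. Next row=LF[9]=15
  step 13: row=15, L[15]='c', prepend. Next row=LF[15]=12
  step 14: row=12, L[12]='c', prepend. Next row=LF[12]=11
  step 15: row=11, L[11]='a', prepend. Next row=LF[11]=4
  step 16: row=4, L[4]='d', prepend. Next row=LF[4]=14
Reversed output: daccdbbaadacbab$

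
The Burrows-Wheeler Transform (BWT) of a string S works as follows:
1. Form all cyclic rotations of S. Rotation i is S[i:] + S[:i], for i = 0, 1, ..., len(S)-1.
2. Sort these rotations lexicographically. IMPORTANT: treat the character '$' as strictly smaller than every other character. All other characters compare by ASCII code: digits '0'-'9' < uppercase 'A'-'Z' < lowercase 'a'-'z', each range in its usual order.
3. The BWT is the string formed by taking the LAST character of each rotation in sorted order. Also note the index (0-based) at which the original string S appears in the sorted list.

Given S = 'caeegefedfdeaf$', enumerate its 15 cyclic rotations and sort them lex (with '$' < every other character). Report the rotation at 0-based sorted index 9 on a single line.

All 15 rotations (rotation i = S[i:]+S[:i]):
  rot[0] = caeegefedfdeaf$
  rot[1] = aeegefedfdeaf$c
  rot[2] = eegefedfdeaf$ca
  rot[3] = egefedfdeaf$cae
  rot[4] = gefedfdeaf$caee
  rot[5] = efedfdeaf$caeeg
  rot[6] = fedfdeaf$caeege
  rot[7] = edfdeaf$caeegef
  rot[8] = dfdeaf$caeegefe
  rot[9] = fdeaf$caeegefed
  rot[10] = deaf$caeegefedf
  rot[11] = eaf$caeegefedfd
  rot[12] = af$caeegefedfde
  rot[13] = f$caeegefedfdea
  rot[14] = $caeegefedfdeaf
Sorted (with $ < everything):
  sorted[0] = $caeegefedfdeaf
  sorted[1] = aeegefedfdeaf$c
  sorted[2] = af$caeegefedfde
  sorted[3] = caeegefedfdeaf$
  sorted[4] = deaf$caeegefedf
  sorted[5] = dfdeaf$caeegefe
  sorted[6] = eaf$caeegefedfd
  sorted[7] = edfdeaf$caeegef
  sorted[8] = eegefedfdeaf$ca
  sorted[9] = efedfdeaf$caeeg
  sorted[10] = egefedfdeaf$cae
  sorted[11] = f$caeegefedfdea
  sorted[12] = fdeaf$caeegefed
  sorted[13] = fedfdeaf$caeege
  sorted[14] = gefedfdeaf$caee
sorted[9] = efedfdeaf$caeeg

Answer: efedfdeaf$caeeg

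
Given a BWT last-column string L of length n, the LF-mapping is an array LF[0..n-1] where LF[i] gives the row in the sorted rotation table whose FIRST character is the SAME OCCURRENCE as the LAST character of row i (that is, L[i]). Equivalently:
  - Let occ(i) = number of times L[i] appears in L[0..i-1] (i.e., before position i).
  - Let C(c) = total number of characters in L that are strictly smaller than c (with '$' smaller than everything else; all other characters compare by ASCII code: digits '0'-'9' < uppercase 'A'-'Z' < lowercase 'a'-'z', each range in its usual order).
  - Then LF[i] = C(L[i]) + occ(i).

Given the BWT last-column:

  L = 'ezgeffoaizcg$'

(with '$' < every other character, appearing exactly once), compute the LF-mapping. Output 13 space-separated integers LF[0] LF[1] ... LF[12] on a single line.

Answer: 3 11 7 4 5 6 10 1 9 12 2 8 0

Derivation:
Char counts: '$':1, 'a':1, 'c':1, 'e':2, 'f':2, 'g':2, 'i':1, 'o':1, 'z':2
C (first-col start): C('$')=0, C('a')=1, C('c')=2, C('e')=3, C('f')=5, C('g')=7, C('i')=9, C('o')=10, C('z')=11
L[0]='e': occ=0, LF[0]=C('e')+0=3+0=3
L[1]='z': occ=0, LF[1]=C('z')+0=11+0=11
L[2]='g': occ=0, LF[2]=C('g')+0=7+0=7
L[3]='e': occ=1, LF[3]=C('e')+1=3+1=4
L[4]='f': occ=0, LF[4]=C('f')+0=5+0=5
L[5]='f': occ=1, LF[5]=C('f')+1=5+1=6
L[6]='o': occ=0, LF[6]=C('o')+0=10+0=10
L[7]='a': occ=0, LF[7]=C('a')+0=1+0=1
L[8]='i': occ=0, LF[8]=C('i')+0=9+0=9
L[9]='z': occ=1, LF[9]=C('z')+1=11+1=12
L[10]='c': occ=0, LF[10]=C('c')+0=2+0=2
L[11]='g': occ=1, LF[11]=C('g')+1=7+1=8
L[12]='$': occ=0, LF[12]=C('$')+0=0+0=0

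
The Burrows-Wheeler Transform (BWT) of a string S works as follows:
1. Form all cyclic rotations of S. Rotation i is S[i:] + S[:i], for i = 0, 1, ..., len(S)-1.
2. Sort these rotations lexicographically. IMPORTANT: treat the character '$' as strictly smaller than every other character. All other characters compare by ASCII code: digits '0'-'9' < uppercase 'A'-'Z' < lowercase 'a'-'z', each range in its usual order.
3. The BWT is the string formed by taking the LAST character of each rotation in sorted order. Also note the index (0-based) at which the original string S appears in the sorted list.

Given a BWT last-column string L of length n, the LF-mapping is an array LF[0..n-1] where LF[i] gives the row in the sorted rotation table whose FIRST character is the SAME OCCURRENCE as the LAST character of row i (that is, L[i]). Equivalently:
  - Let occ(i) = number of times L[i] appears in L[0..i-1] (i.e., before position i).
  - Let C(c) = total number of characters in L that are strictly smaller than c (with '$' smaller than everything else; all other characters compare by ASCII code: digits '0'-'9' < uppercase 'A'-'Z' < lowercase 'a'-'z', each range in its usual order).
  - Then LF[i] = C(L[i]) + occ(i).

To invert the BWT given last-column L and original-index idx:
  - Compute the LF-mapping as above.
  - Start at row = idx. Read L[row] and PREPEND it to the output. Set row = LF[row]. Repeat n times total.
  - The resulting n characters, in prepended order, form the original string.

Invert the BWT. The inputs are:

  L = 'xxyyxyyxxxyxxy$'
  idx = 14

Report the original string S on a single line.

LF mapping: 1 2 9 10 3 11 12 4 5 6 13 7 8 14 0
Walk LF starting at row 14, prepending L[row]:
  step 1: row=14, L[14]='$', prepend. Next row=LF[14]=0
  step 2: row=0, L[0]='x', prepend. Next row=LF[0]=1
  step 3: row=1, L[1]='x', prepend. Next row=LF[1]=2
  step 4: row=2, L[2]='y', prepend. Next row=LF[2]=9
  step 5: row=9, L[9]='x', prepend. Next row=LF[9]=6
  step 6: row=6, L[6]='y', prepend. Next row=LF[6]=12
  step 7: row=12, L[12]='x', prepend. Next row=LF[12]=8
  step 8: row=8, L[8]='x', prepend. Next row=LF[8]=5
  step 9: row=5, L[5]='y', prepend. Next row=LF[5]=11
  step 10: row=11, L[11]='x', prepend. Next row=LF[11]=7
  step 11: row=7, L[7]='x', prepend. Next row=LF[7]=4
  step 12: row=4, L[4]='x', prepend. Next row=LF[4]=3
  step 13: row=3, L[3]='y', prepend. Next row=LF[3]=10
  step 14: row=10, L[10]='y', prepend. Next row=LF[10]=13
  step 15: row=13, L[13]='y', prepend. Next row=LF[13]=14
Reversed output: yyyxxxyxxyxyxx$

Answer: yyyxxxyxxyxyxx$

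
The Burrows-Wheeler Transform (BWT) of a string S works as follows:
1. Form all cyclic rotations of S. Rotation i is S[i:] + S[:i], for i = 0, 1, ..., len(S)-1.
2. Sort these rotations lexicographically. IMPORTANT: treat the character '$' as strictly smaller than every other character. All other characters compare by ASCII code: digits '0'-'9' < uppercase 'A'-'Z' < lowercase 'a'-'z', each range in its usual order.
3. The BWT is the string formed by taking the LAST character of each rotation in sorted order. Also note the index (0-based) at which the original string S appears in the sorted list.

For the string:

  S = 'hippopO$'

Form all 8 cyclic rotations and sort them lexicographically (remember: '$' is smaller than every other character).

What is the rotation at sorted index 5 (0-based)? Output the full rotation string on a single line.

Answer: pO$hippo

Derivation:
All 8 rotations (rotation i = S[i:]+S[:i]):
  rot[0] = hippopO$
  rot[1] = ippopO$h
  rot[2] = ppopO$hi
  rot[3] = popO$hip
  rot[4] = opO$hipp
  rot[5] = pO$hippo
  rot[6] = O$hippop
  rot[7] = $hippopO
Sorted (with $ < everything):
  sorted[0] = $hippopO
  sorted[1] = O$hippop
  sorted[2] = hippopO$
  sorted[3] = ippopO$h
  sorted[4] = opO$hipp
  sorted[5] = pO$hippo
  sorted[6] = popO$hip
  sorted[7] = ppopO$hi
sorted[5] = pO$hippo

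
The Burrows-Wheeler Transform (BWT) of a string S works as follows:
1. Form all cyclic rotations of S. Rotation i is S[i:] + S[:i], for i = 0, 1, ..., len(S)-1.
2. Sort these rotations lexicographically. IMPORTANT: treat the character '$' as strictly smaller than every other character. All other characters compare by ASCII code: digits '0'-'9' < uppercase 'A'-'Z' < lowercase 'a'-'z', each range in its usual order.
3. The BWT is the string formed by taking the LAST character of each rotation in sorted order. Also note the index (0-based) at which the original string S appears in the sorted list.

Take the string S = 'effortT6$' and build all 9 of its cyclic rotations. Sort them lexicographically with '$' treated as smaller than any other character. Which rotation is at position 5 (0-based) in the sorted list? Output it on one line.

Answer: fortT6$ef

Derivation:
All 9 rotations (rotation i = S[i:]+S[:i]):
  rot[0] = effortT6$
  rot[1] = ffortT6$e
  rot[2] = fortT6$ef
  rot[3] = ortT6$eff
  rot[4] = rtT6$effo
  rot[5] = tT6$effor
  rot[6] = T6$effort
  rot[7] = 6$effortT
  rot[8] = $effortT6
Sorted (with $ < everything):
  sorted[0] = $effortT6
  sorted[1] = 6$effortT
  sorted[2] = T6$effort
  sorted[3] = effortT6$
  sorted[4] = ffortT6$e
  sorted[5] = fortT6$ef
  sorted[6] = ortT6$eff
  sorted[7] = rtT6$effo
  sorted[8] = tT6$effor
sorted[5] = fortT6$ef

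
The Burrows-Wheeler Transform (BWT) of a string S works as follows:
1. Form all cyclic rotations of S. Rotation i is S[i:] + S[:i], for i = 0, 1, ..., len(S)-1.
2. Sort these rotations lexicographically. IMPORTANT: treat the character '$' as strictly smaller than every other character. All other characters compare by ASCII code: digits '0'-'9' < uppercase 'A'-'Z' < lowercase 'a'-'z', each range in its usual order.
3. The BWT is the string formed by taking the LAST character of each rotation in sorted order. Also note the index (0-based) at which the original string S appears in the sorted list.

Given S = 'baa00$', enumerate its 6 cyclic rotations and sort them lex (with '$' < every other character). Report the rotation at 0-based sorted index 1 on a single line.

Answer: 0$baa0

Derivation:
All 6 rotations (rotation i = S[i:]+S[:i]):
  rot[0] = baa00$
  rot[1] = aa00$b
  rot[2] = a00$ba
  rot[3] = 00$baa
  rot[4] = 0$baa0
  rot[5] = $baa00
Sorted (with $ < everything):
  sorted[0] = $baa00
  sorted[1] = 0$baa0
  sorted[2] = 00$baa
  sorted[3] = a00$ba
  sorted[4] = aa00$b
  sorted[5] = baa00$
sorted[1] = 0$baa0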